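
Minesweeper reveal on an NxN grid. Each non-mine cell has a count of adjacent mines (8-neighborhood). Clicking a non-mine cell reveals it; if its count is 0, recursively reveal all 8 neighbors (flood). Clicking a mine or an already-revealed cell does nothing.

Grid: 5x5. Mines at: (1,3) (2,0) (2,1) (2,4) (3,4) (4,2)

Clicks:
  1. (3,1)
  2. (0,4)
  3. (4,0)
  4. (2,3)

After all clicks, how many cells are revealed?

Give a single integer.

Answer: 6

Derivation:
Click 1 (3,1) count=3: revealed 1 new [(3,1)] -> total=1
Click 2 (0,4) count=1: revealed 1 new [(0,4)] -> total=2
Click 3 (4,0) count=0: revealed 3 new [(3,0) (4,0) (4,1)] -> total=5
Click 4 (2,3) count=3: revealed 1 new [(2,3)] -> total=6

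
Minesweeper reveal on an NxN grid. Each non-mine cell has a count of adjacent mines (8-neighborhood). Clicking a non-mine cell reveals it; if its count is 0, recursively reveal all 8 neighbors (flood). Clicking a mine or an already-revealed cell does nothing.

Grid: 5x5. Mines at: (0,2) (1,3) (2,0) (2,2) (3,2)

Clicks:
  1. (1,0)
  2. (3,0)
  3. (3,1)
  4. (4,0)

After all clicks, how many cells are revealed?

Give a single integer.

Answer: 5

Derivation:
Click 1 (1,0) count=1: revealed 1 new [(1,0)] -> total=1
Click 2 (3,0) count=1: revealed 1 new [(3,0)] -> total=2
Click 3 (3,1) count=3: revealed 1 new [(3,1)] -> total=3
Click 4 (4,0) count=0: revealed 2 new [(4,0) (4,1)] -> total=5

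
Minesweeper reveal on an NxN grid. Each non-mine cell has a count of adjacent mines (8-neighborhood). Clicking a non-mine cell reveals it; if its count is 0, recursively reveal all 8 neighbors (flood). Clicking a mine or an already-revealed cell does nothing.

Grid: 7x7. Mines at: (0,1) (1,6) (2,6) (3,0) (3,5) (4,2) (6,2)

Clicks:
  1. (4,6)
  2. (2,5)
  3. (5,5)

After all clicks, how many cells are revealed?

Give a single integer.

Answer: 13

Derivation:
Click 1 (4,6) count=1: revealed 1 new [(4,6)] -> total=1
Click 2 (2,5) count=3: revealed 1 new [(2,5)] -> total=2
Click 3 (5,5) count=0: revealed 11 new [(4,3) (4,4) (4,5) (5,3) (5,4) (5,5) (5,6) (6,3) (6,4) (6,5) (6,6)] -> total=13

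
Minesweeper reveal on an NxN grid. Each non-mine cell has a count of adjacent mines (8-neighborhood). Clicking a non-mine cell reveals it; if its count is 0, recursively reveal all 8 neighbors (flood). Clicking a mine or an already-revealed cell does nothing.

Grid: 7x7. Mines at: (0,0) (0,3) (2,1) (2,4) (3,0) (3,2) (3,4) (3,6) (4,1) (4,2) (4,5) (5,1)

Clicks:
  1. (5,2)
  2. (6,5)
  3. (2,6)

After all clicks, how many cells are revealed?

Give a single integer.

Click 1 (5,2) count=3: revealed 1 new [(5,2)] -> total=1
Click 2 (6,5) count=0: revealed 9 new [(5,3) (5,4) (5,5) (5,6) (6,2) (6,3) (6,4) (6,5) (6,6)] -> total=10
Click 3 (2,6) count=1: revealed 1 new [(2,6)] -> total=11

Answer: 11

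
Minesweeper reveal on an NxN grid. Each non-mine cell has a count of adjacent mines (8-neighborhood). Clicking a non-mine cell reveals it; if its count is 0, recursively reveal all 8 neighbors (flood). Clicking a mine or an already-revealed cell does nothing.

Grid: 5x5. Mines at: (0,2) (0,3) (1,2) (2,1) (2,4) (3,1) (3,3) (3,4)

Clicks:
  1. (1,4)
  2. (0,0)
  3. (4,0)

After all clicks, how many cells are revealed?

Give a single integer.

Answer: 6

Derivation:
Click 1 (1,4) count=2: revealed 1 new [(1,4)] -> total=1
Click 2 (0,0) count=0: revealed 4 new [(0,0) (0,1) (1,0) (1,1)] -> total=5
Click 3 (4,0) count=1: revealed 1 new [(4,0)] -> total=6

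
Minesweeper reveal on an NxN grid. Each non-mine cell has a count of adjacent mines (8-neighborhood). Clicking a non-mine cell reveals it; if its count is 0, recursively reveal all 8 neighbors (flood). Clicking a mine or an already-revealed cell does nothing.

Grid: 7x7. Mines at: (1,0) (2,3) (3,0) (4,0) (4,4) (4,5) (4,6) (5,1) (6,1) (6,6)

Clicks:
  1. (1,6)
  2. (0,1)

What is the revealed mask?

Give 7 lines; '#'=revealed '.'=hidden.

Answer: .######
.######
....###
....###
.......
.......
.......

Derivation:
Click 1 (1,6) count=0: revealed 18 new [(0,1) (0,2) (0,3) (0,4) (0,5) (0,6) (1,1) (1,2) (1,3) (1,4) (1,5) (1,6) (2,4) (2,5) (2,6) (3,4) (3,5) (3,6)] -> total=18
Click 2 (0,1) count=1: revealed 0 new [(none)] -> total=18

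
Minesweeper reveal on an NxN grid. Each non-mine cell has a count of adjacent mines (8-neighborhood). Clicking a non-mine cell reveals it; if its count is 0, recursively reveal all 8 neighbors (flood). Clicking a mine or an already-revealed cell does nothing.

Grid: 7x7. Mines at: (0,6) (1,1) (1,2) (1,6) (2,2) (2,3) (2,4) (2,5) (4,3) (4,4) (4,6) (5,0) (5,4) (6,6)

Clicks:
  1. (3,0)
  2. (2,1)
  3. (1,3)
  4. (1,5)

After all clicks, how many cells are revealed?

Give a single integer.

Click 1 (3,0) count=0: revealed 6 new [(2,0) (2,1) (3,0) (3,1) (4,0) (4,1)] -> total=6
Click 2 (2,1) count=3: revealed 0 new [(none)] -> total=6
Click 3 (1,3) count=4: revealed 1 new [(1,3)] -> total=7
Click 4 (1,5) count=4: revealed 1 new [(1,5)] -> total=8

Answer: 8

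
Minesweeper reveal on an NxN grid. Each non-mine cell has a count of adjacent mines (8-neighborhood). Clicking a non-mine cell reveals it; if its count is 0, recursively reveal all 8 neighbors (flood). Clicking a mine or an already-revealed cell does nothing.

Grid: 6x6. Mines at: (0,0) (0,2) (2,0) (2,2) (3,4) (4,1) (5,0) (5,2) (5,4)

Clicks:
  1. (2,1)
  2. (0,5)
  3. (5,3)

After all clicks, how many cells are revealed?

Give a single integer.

Click 1 (2,1) count=2: revealed 1 new [(2,1)] -> total=1
Click 2 (0,5) count=0: revealed 9 new [(0,3) (0,4) (0,5) (1,3) (1,4) (1,5) (2,3) (2,4) (2,5)] -> total=10
Click 3 (5,3) count=2: revealed 1 new [(5,3)] -> total=11

Answer: 11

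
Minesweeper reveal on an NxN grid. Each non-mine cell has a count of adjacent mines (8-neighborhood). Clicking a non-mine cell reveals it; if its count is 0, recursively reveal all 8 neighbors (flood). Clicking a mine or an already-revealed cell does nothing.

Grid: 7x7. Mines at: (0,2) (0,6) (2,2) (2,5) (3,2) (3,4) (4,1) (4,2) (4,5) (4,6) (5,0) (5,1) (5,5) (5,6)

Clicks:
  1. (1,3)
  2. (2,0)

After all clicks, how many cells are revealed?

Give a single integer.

Answer: 9

Derivation:
Click 1 (1,3) count=2: revealed 1 new [(1,3)] -> total=1
Click 2 (2,0) count=0: revealed 8 new [(0,0) (0,1) (1,0) (1,1) (2,0) (2,1) (3,0) (3,1)] -> total=9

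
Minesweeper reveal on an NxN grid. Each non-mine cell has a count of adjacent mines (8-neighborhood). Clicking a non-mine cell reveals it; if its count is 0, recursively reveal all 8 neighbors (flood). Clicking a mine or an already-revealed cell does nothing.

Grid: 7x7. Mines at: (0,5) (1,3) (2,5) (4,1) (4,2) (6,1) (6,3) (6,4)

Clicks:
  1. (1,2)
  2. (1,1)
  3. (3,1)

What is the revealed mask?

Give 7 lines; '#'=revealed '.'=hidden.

Click 1 (1,2) count=1: revealed 1 new [(1,2)] -> total=1
Click 2 (1,1) count=0: revealed 11 new [(0,0) (0,1) (0,2) (1,0) (1,1) (2,0) (2,1) (2,2) (3,0) (3,1) (3,2)] -> total=12
Click 3 (3,1) count=2: revealed 0 new [(none)] -> total=12

Answer: ###....
###....
###....
###....
.......
.......
.......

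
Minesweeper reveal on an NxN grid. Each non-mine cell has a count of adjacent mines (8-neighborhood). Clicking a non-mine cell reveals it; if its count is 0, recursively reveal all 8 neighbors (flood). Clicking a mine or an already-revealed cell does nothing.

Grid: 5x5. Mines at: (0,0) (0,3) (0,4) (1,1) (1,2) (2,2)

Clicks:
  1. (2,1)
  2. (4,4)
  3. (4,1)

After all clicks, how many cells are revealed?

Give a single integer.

Click 1 (2,1) count=3: revealed 1 new [(2,1)] -> total=1
Click 2 (4,4) count=0: revealed 15 new [(1,3) (1,4) (2,0) (2,3) (2,4) (3,0) (3,1) (3,2) (3,3) (3,4) (4,0) (4,1) (4,2) (4,3) (4,4)] -> total=16
Click 3 (4,1) count=0: revealed 0 new [(none)] -> total=16

Answer: 16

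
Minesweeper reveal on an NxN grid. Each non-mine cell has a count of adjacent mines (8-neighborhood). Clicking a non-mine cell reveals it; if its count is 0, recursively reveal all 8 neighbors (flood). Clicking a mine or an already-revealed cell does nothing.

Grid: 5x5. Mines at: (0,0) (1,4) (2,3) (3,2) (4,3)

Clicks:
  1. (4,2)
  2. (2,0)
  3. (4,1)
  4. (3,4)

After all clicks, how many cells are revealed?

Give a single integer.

Click 1 (4,2) count=2: revealed 1 new [(4,2)] -> total=1
Click 2 (2,0) count=0: revealed 8 new [(1,0) (1,1) (2,0) (2,1) (3,0) (3,1) (4,0) (4,1)] -> total=9
Click 3 (4,1) count=1: revealed 0 new [(none)] -> total=9
Click 4 (3,4) count=2: revealed 1 new [(3,4)] -> total=10

Answer: 10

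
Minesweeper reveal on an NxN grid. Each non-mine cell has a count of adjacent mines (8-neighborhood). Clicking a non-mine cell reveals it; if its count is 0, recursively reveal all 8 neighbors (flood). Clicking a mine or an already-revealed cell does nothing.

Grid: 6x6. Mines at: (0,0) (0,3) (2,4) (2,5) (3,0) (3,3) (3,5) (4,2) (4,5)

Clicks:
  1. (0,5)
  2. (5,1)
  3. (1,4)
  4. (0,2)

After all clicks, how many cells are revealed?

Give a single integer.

Answer: 6

Derivation:
Click 1 (0,5) count=0: revealed 4 new [(0,4) (0,5) (1,4) (1,5)] -> total=4
Click 2 (5,1) count=1: revealed 1 new [(5,1)] -> total=5
Click 3 (1,4) count=3: revealed 0 new [(none)] -> total=5
Click 4 (0,2) count=1: revealed 1 new [(0,2)] -> total=6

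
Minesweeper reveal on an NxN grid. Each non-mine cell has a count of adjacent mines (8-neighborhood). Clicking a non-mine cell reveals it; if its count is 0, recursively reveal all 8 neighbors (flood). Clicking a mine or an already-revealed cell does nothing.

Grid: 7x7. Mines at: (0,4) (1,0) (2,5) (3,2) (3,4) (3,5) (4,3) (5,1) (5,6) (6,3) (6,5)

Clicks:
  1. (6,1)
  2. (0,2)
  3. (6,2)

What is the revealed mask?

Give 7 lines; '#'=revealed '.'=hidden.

Click 1 (6,1) count=1: revealed 1 new [(6,1)] -> total=1
Click 2 (0,2) count=0: revealed 9 new [(0,1) (0,2) (0,3) (1,1) (1,2) (1,3) (2,1) (2,2) (2,3)] -> total=10
Click 3 (6,2) count=2: revealed 1 new [(6,2)] -> total=11

Answer: .###...
.###...
.###...
.......
.......
.......
.##....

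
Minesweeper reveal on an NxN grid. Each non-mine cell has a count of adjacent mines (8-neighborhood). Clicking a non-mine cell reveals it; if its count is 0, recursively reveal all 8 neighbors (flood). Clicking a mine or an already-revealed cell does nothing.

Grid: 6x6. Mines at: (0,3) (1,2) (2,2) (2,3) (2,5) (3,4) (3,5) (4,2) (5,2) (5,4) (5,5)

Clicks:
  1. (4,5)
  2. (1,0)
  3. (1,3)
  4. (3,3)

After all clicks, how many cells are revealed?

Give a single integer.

Click 1 (4,5) count=4: revealed 1 new [(4,5)] -> total=1
Click 2 (1,0) count=0: revealed 12 new [(0,0) (0,1) (1,0) (1,1) (2,0) (2,1) (3,0) (3,1) (4,0) (4,1) (5,0) (5,1)] -> total=13
Click 3 (1,3) count=4: revealed 1 new [(1,3)] -> total=14
Click 4 (3,3) count=4: revealed 1 new [(3,3)] -> total=15

Answer: 15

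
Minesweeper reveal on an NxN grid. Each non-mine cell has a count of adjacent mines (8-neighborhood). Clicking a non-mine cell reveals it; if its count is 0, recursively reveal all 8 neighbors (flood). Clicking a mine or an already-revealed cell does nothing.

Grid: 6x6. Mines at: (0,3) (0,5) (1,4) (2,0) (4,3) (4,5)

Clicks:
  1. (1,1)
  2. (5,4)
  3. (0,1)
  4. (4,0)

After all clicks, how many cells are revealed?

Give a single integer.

Click 1 (1,1) count=1: revealed 1 new [(1,1)] -> total=1
Click 2 (5,4) count=2: revealed 1 new [(5,4)] -> total=2
Click 3 (0,1) count=0: revealed 5 new [(0,0) (0,1) (0,2) (1,0) (1,2)] -> total=7
Click 4 (4,0) count=0: revealed 9 new [(3,0) (3,1) (3,2) (4,0) (4,1) (4,2) (5,0) (5,1) (5,2)] -> total=16

Answer: 16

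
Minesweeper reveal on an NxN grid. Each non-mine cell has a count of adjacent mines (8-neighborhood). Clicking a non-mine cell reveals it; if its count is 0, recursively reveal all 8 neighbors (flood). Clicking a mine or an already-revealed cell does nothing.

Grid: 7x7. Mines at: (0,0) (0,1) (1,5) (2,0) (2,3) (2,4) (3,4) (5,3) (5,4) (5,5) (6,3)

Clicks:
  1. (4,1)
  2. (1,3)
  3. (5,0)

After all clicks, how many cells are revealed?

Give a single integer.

Answer: 13

Derivation:
Click 1 (4,1) count=0: revealed 12 new [(3,0) (3,1) (3,2) (4,0) (4,1) (4,2) (5,0) (5,1) (5,2) (6,0) (6,1) (6,2)] -> total=12
Click 2 (1,3) count=2: revealed 1 new [(1,3)] -> total=13
Click 3 (5,0) count=0: revealed 0 new [(none)] -> total=13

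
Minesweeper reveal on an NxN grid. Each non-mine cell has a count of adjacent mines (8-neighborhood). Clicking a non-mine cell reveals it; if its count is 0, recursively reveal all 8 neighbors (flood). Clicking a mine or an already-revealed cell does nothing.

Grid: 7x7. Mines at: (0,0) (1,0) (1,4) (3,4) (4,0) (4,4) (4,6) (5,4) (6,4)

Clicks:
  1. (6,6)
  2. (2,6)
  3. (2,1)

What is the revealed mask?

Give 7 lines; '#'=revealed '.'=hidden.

Answer: .....##
.....##
.#...##
.....##
.......
.....##
.....##

Derivation:
Click 1 (6,6) count=0: revealed 4 new [(5,5) (5,6) (6,5) (6,6)] -> total=4
Click 2 (2,6) count=0: revealed 8 new [(0,5) (0,6) (1,5) (1,6) (2,5) (2,6) (3,5) (3,6)] -> total=12
Click 3 (2,1) count=1: revealed 1 new [(2,1)] -> total=13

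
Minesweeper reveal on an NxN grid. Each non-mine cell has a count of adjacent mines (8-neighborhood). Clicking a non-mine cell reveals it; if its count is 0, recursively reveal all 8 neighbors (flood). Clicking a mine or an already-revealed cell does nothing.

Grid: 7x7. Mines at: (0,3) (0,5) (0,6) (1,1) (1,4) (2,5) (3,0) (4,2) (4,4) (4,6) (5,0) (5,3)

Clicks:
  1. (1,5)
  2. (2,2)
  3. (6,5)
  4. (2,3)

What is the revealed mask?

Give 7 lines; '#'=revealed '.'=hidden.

Answer: .......
.....#.
..##...
.......
.......
....###
....###

Derivation:
Click 1 (1,5) count=4: revealed 1 new [(1,5)] -> total=1
Click 2 (2,2) count=1: revealed 1 new [(2,2)] -> total=2
Click 3 (6,5) count=0: revealed 6 new [(5,4) (5,5) (5,6) (6,4) (6,5) (6,6)] -> total=8
Click 4 (2,3) count=1: revealed 1 new [(2,3)] -> total=9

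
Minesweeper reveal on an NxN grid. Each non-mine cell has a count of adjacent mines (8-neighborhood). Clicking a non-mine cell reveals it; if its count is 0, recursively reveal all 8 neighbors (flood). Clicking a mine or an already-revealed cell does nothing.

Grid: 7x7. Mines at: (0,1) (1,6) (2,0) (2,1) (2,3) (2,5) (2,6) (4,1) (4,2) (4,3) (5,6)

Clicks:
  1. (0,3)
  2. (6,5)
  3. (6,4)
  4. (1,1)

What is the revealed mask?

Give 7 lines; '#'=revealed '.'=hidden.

Click 1 (0,3) count=0: revealed 8 new [(0,2) (0,3) (0,4) (0,5) (1,2) (1,3) (1,4) (1,5)] -> total=8
Click 2 (6,5) count=1: revealed 1 new [(6,5)] -> total=9
Click 3 (6,4) count=0: revealed 11 new [(5,0) (5,1) (5,2) (5,3) (5,4) (5,5) (6,0) (6,1) (6,2) (6,3) (6,4)] -> total=20
Click 4 (1,1) count=3: revealed 1 new [(1,1)] -> total=21

Answer: ..####.
.#####.
.......
.......
.......
######.
######.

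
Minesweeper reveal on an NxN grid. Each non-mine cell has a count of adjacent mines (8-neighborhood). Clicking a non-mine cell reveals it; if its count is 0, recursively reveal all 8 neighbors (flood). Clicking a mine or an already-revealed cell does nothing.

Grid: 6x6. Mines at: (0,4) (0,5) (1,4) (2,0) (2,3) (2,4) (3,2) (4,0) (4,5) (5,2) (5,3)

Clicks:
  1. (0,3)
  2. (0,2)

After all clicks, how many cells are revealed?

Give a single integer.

Click 1 (0,3) count=2: revealed 1 new [(0,3)] -> total=1
Click 2 (0,2) count=0: revealed 7 new [(0,0) (0,1) (0,2) (1,0) (1,1) (1,2) (1,3)] -> total=8

Answer: 8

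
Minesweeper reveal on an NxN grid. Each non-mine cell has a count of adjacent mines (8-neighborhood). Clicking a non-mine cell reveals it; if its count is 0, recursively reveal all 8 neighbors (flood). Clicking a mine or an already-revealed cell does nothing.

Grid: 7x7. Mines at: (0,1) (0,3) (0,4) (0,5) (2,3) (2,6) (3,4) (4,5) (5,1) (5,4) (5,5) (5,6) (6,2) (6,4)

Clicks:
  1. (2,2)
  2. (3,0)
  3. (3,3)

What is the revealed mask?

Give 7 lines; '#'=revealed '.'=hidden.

Answer: .......
###....
###....
####...
###....
.......
.......

Derivation:
Click 1 (2,2) count=1: revealed 1 new [(2,2)] -> total=1
Click 2 (3,0) count=0: revealed 11 new [(1,0) (1,1) (1,2) (2,0) (2,1) (3,0) (3,1) (3,2) (4,0) (4,1) (4,2)] -> total=12
Click 3 (3,3) count=2: revealed 1 new [(3,3)] -> total=13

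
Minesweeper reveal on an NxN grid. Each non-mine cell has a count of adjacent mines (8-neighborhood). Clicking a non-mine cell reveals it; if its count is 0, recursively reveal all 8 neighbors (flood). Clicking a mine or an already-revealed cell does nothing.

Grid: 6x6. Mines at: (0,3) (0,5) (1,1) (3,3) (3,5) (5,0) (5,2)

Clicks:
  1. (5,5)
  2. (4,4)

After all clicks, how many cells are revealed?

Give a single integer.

Answer: 6

Derivation:
Click 1 (5,5) count=0: revealed 6 new [(4,3) (4,4) (4,5) (5,3) (5,4) (5,5)] -> total=6
Click 2 (4,4) count=2: revealed 0 new [(none)] -> total=6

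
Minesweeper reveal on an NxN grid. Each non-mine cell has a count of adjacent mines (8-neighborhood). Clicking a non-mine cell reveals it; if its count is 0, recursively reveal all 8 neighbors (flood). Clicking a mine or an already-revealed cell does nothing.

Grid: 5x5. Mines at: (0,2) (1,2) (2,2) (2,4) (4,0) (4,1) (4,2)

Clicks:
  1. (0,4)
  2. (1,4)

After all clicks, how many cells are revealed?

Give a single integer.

Click 1 (0,4) count=0: revealed 4 new [(0,3) (0,4) (1,3) (1,4)] -> total=4
Click 2 (1,4) count=1: revealed 0 new [(none)] -> total=4

Answer: 4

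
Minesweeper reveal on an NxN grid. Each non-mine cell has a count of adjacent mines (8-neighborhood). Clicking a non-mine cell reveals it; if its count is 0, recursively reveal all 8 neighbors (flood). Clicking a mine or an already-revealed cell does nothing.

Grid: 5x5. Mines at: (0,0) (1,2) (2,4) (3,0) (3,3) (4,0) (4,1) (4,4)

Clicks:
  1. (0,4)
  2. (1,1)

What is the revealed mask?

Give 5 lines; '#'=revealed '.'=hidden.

Answer: ...##
.#.##
.....
.....
.....

Derivation:
Click 1 (0,4) count=0: revealed 4 new [(0,3) (0,4) (1,3) (1,4)] -> total=4
Click 2 (1,1) count=2: revealed 1 new [(1,1)] -> total=5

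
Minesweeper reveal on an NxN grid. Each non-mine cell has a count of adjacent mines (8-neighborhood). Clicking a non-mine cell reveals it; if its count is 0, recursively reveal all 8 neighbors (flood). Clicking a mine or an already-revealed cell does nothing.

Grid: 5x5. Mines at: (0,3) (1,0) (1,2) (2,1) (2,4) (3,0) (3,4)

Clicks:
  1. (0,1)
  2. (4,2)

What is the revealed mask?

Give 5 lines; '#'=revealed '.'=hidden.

Click 1 (0,1) count=2: revealed 1 new [(0,1)] -> total=1
Click 2 (4,2) count=0: revealed 6 new [(3,1) (3,2) (3,3) (4,1) (4,2) (4,3)] -> total=7

Answer: .#...
.....
.....
.###.
.###.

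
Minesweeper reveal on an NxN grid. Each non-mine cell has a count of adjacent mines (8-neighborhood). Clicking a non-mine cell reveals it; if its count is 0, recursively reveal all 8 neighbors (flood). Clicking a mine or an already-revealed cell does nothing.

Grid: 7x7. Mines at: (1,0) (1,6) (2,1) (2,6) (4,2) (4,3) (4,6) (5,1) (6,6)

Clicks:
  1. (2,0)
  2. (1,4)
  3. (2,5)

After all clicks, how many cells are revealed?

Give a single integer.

Answer: 19

Derivation:
Click 1 (2,0) count=2: revealed 1 new [(2,0)] -> total=1
Click 2 (1,4) count=0: revealed 18 new [(0,1) (0,2) (0,3) (0,4) (0,5) (1,1) (1,2) (1,3) (1,4) (1,5) (2,2) (2,3) (2,4) (2,5) (3,2) (3,3) (3,4) (3,5)] -> total=19
Click 3 (2,5) count=2: revealed 0 new [(none)] -> total=19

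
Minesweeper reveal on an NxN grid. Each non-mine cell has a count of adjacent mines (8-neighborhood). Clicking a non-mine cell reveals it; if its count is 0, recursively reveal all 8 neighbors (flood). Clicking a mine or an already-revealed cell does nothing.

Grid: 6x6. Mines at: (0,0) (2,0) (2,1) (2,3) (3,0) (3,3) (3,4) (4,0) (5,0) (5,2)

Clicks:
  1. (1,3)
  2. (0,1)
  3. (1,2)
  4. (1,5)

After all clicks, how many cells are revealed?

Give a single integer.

Click 1 (1,3) count=1: revealed 1 new [(1,3)] -> total=1
Click 2 (0,1) count=1: revealed 1 new [(0,1)] -> total=2
Click 3 (1,2) count=2: revealed 1 new [(1,2)] -> total=3
Click 4 (1,5) count=0: revealed 9 new [(0,2) (0,3) (0,4) (0,5) (1,1) (1,4) (1,5) (2,4) (2,5)] -> total=12

Answer: 12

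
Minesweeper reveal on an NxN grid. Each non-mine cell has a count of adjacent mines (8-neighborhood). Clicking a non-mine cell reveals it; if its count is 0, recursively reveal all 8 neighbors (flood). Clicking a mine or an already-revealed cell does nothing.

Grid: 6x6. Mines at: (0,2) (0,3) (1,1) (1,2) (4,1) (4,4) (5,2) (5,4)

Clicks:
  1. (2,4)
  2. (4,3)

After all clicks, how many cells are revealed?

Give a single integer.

Answer: 12

Derivation:
Click 1 (2,4) count=0: revealed 11 new [(0,4) (0,5) (1,3) (1,4) (1,5) (2,3) (2,4) (2,5) (3,3) (3,4) (3,5)] -> total=11
Click 2 (4,3) count=3: revealed 1 new [(4,3)] -> total=12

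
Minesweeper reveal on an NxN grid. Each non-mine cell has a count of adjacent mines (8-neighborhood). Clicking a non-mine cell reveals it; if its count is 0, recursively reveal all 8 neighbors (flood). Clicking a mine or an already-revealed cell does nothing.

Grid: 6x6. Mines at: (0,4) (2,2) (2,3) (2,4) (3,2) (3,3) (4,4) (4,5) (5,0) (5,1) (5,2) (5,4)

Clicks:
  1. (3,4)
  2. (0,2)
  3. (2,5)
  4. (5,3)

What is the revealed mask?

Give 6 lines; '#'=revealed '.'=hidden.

Click 1 (3,4) count=5: revealed 1 new [(3,4)] -> total=1
Click 2 (0,2) count=0: revealed 14 new [(0,0) (0,1) (0,2) (0,3) (1,0) (1,1) (1,2) (1,3) (2,0) (2,1) (3,0) (3,1) (4,0) (4,1)] -> total=15
Click 3 (2,5) count=1: revealed 1 new [(2,5)] -> total=16
Click 4 (5,3) count=3: revealed 1 new [(5,3)] -> total=17

Answer: ####..
####..
##...#
##..#.
##....
...#..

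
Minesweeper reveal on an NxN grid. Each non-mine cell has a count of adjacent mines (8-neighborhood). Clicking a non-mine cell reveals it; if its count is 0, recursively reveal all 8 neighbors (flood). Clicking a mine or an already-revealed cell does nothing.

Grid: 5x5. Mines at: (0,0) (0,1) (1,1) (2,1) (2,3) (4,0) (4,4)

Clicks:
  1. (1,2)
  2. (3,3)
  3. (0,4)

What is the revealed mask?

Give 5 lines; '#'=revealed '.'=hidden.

Click 1 (1,2) count=4: revealed 1 new [(1,2)] -> total=1
Click 2 (3,3) count=2: revealed 1 new [(3,3)] -> total=2
Click 3 (0,4) count=0: revealed 5 new [(0,2) (0,3) (0,4) (1,3) (1,4)] -> total=7

Answer: ..###
..###
.....
...#.
.....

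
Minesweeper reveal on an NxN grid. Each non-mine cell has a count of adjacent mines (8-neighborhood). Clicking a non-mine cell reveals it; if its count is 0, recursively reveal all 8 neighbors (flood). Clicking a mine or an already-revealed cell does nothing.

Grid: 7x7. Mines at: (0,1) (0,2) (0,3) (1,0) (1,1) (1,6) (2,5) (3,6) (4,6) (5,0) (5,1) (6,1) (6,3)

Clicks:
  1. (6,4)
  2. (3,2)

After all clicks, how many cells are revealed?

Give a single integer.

Click 1 (6,4) count=1: revealed 1 new [(6,4)] -> total=1
Click 2 (3,2) count=0: revealed 24 new [(1,2) (1,3) (1,4) (2,0) (2,1) (2,2) (2,3) (2,4) (3,0) (3,1) (3,2) (3,3) (3,4) (3,5) (4,0) (4,1) (4,2) (4,3) (4,4) (4,5) (5,2) (5,3) (5,4) (5,5)] -> total=25

Answer: 25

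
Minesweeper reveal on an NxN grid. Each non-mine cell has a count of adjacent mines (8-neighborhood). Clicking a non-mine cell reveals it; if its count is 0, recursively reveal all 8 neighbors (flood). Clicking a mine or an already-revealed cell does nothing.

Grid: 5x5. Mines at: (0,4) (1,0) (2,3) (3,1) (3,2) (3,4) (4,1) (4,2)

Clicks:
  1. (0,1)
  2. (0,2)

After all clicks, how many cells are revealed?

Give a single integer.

Click 1 (0,1) count=1: revealed 1 new [(0,1)] -> total=1
Click 2 (0,2) count=0: revealed 5 new [(0,2) (0,3) (1,1) (1,2) (1,3)] -> total=6

Answer: 6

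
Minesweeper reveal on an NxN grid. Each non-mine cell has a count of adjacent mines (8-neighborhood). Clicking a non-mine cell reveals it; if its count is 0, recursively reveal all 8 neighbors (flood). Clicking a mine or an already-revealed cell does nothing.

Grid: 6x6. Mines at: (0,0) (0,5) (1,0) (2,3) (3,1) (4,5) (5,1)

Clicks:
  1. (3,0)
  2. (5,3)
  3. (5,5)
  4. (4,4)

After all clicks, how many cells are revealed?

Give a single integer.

Click 1 (3,0) count=1: revealed 1 new [(3,0)] -> total=1
Click 2 (5,3) count=0: revealed 9 new [(3,2) (3,3) (3,4) (4,2) (4,3) (4,4) (5,2) (5,3) (5,4)] -> total=10
Click 3 (5,5) count=1: revealed 1 new [(5,5)] -> total=11
Click 4 (4,4) count=1: revealed 0 new [(none)] -> total=11

Answer: 11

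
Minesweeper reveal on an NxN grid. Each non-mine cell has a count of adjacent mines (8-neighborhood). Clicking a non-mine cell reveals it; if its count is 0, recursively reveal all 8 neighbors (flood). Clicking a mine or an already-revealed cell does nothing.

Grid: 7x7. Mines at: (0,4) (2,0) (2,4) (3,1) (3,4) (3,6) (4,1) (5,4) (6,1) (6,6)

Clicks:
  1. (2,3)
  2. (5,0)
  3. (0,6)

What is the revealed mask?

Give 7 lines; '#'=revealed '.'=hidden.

Answer: .....##
.....##
...#.##
.......
.......
#......
.......

Derivation:
Click 1 (2,3) count=2: revealed 1 new [(2,3)] -> total=1
Click 2 (5,0) count=2: revealed 1 new [(5,0)] -> total=2
Click 3 (0,6) count=0: revealed 6 new [(0,5) (0,6) (1,5) (1,6) (2,5) (2,6)] -> total=8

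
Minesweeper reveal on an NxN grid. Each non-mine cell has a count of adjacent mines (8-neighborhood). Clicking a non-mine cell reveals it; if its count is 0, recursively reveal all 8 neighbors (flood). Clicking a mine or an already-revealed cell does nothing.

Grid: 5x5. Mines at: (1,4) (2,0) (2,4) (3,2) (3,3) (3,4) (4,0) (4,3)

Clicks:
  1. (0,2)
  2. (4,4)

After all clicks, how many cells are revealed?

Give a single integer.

Click 1 (0,2) count=0: revealed 11 new [(0,0) (0,1) (0,2) (0,3) (1,0) (1,1) (1,2) (1,3) (2,1) (2,2) (2,3)] -> total=11
Click 2 (4,4) count=3: revealed 1 new [(4,4)] -> total=12

Answer: 12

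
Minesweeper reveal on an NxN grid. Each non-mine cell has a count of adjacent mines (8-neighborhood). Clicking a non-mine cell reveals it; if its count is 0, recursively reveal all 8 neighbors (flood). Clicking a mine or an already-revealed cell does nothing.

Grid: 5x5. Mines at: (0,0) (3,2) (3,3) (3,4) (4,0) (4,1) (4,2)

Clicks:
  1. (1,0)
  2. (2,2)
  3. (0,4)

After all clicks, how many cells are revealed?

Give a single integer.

Answer: 13

Derivation:
Click 1 (1,0) count=1: revealed 1 new [(1,0)] -> total=1
Click 2 (2,2) count=2: revealed 1 new [(2,2)] -> total=2
Click 3 (0,4) count=0: revealed 11 new [(0,1) (0,2) (0,3) (0,4) (1,1) (1,2) (1,3) (1,4) (2,1) (2,3) (2,4)] -> total=13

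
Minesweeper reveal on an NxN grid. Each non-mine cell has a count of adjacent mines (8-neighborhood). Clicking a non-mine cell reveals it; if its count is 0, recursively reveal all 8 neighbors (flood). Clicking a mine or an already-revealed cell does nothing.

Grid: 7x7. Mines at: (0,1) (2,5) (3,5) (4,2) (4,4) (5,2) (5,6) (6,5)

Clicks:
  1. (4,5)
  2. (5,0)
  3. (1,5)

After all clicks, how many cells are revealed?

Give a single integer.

Answer: 29

Derivation:
Click 1 (4,5) count=3: revealed 1 new [(4,5)] -> total=1
Click 2 (5,0) count=0: revealed 28 new [(0,2) (0,3) (0,4) (0,5) (0,6) (1,0) (1,1) (1,2) (1,3) (1,4) (1,5) (1,6) (2,0) (2,1) (2,2) (2,3) (2,4) (3,0) (3,1) (3,2) (3,3) (3,4) (4,0) (4,1) (5,0) (5,1) (6,0) (6,1)] -> total=29
Click 3 (1,5) count=1: revealed 0 new [(none)] -> total=29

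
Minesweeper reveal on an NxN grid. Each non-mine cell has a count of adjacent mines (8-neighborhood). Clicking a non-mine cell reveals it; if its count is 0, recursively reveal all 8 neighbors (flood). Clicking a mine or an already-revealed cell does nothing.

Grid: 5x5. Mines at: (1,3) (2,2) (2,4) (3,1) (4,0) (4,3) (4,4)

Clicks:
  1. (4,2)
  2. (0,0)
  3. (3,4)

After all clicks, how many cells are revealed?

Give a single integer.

Answer: 10

Derivation:
Click 1 (4,2) count=2: revealed 1 new [(4,2)] -> total=1
Click 2 (0,0) count=0: revealed 8 new [(0,0) (0,1) (0,2) (1,0) (1,1) (1,2) (2,0) (2,1)] -> total=9
Click 3 (3,4) count=3: revealed 1 new [(3,4)] -> total=10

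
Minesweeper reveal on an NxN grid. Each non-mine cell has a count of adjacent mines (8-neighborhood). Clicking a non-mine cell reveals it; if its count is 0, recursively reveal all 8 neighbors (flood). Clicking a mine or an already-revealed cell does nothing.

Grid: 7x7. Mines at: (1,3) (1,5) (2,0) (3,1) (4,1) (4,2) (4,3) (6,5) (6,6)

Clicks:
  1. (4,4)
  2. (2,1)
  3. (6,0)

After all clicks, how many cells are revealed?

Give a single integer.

Click 1 (4,4) count=1: revealed 1 new [(4,4)] -> total=1
Click 2 (2,1) count=2: revealed 1 new [(2,1)] -> total=2
Click 3 (6,0) count=0: revealed 10 new [(5,0) (5,1) (5,2) (5,3) (5,4) (6,0) (6,1) (6,2) (6,3) (6,4)] -> total=12

Answer: 12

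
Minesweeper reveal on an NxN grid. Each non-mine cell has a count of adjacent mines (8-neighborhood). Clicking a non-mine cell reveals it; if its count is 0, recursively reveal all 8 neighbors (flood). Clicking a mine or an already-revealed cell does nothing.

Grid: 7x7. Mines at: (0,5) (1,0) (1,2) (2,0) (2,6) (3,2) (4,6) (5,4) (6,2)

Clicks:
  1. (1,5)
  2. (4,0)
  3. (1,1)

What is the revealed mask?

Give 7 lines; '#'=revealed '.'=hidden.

Answer: .......
.#...#.
.......
##.....
##.....
##.....
##.....

Derivation:
Click 1 (1,5) count=2: revealed 1 new [(1,5)] -> total=1
Click 2 (4,0) count=0: revealed 8 new [(3,0) (3,1) (4,0) (4,1) (5,0) (5,1) (6,0) (6,1)] -> total=9
Click 3 (1,1) count=3: revealed 1 new [(1,1)] -> total=10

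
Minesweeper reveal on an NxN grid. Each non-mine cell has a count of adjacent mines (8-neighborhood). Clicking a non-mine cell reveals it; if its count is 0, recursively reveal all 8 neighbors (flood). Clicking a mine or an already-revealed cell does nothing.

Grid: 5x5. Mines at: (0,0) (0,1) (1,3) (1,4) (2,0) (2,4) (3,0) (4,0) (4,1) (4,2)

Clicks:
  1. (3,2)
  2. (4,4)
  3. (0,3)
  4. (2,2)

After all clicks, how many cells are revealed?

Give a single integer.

Answer: 7

Derivation:
Click 1 (3,2) count=2: revealed 1 new [(3,2)] -> total=1
Click 2 (4,4) count=0: revealed 4 new [(3,3) (3,4) (4,3) (4,4)] -> total=5
Click 3 (0,3) count=2: revealed 1 new [(0,3)] -> total=6
Click 4 (2,2) count=1: revealed 1 new [(2,2)] -> total=7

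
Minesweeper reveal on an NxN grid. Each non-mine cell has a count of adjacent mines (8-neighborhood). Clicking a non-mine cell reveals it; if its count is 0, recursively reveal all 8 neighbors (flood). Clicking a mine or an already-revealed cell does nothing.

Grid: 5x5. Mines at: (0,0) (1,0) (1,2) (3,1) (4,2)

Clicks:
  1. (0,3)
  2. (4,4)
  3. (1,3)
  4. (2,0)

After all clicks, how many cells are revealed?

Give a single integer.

Answer: 11

Derivation:
Click 1 (0,3) count=1: revealed 1 new [(0,3)] -> total=1
Click 2 (4,4) count=0: revealed 9 new [(0,4) (1,3) (1,4) (2,3) (2,4) (3,3) (3,4) (4,3) (4,4)] -> total=10
Click 3 (1,3) count=1: revealed 0 new [(none)] -> total=10
Click 4 (2,0) count=2: revealed 1 new [(2,0)] -> total=11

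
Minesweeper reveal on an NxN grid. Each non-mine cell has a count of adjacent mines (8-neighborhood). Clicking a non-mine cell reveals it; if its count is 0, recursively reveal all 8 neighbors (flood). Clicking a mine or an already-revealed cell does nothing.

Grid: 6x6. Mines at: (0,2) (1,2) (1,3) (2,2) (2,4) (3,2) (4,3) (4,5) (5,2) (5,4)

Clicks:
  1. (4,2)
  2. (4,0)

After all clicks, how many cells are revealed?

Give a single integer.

Click 1 (4,2) count=3: revealed 1 new [(4,2)] -> total=1
Click 2 (4,0) count=0: revealed 12 new [(0,0) (0,1) (1,0) (1,1) (2,0) (2,1) (3,0) (3,1) (4,0) (4,1) (5,0) (5,1)] -> total=13

Answer: 13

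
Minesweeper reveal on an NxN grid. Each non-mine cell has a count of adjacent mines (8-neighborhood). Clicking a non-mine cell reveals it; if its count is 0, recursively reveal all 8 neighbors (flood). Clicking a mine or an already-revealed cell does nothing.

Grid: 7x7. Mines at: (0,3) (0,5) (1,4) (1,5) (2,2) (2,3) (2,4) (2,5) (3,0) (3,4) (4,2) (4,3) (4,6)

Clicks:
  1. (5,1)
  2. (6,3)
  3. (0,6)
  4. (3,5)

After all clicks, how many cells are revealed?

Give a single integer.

Click 1 (5,1) count=1: revealed 1 new [(5,1)] -> total=1
Click 2 (6,3) count=0: revealed 15 new [(4,0) (4,1) (5,0) (5,2) (5,3) (5,4) (5,5) (5,6) (6,0) (6,1) (6,2) (6,3) (6,4) (6,5) (6,6)] -> total=16
Click 3 (0,6) count=2: revealed 1 new [(0,6)] -> total=17
Click 4 (3,5) count=4: revealed 1 new [(3,5)] -> total=18

Answer: 18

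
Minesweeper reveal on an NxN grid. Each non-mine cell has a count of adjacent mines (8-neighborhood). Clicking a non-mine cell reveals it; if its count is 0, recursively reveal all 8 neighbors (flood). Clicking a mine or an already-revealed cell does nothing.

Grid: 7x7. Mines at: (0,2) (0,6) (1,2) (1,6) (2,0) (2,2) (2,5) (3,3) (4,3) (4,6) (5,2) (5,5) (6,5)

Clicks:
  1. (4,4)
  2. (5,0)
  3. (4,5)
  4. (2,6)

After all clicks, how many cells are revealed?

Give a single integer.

Answer: 11

Derivation:
Click 1 (4,4) count=3: revealed 1 new [(4,4)] -> total=1
Click 2 (5,0) count=0: revealed 8 new [(3,0) (3,1) (4,0) (4,1) (5,0) (5,1) (6,0) (6,1)] -> total=9
Click 3 (4,5) count=2: revealed 1 new [(4,5)] -> total=10
Click 4 (2,6) count=2: revealed 1 new [(2,6)] -> total=11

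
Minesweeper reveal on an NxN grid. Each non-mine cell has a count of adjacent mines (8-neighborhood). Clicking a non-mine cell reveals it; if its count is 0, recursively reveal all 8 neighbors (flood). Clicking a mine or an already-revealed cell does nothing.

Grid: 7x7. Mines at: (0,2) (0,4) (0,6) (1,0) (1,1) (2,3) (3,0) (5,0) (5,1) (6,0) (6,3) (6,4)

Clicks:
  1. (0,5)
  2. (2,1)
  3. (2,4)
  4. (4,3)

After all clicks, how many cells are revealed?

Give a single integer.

Answer: 25

Derivation:
Click 1 (0,5) count=2: revealed 1 new [(0,5)] -> total=1
Click 2 (2,1) count=3: revealed 1 new [(2,1)] -> total=2
Click 3 (2,4) count=1: revealed 1 new [(2,4)] -> total=3
Click 4 (4,3) count=0: revealed 22 new [(1,4) (1,5) (1,6) (2,5) (2,6) (3,2) (3,3) (3,4) (3,5) (3,6) (4,2) (4,3) (4,4) (4,5) (4,6) (5,2) (5,3) (5,4) (5,5) (5,6) (6,5) (6,6)] -> total=25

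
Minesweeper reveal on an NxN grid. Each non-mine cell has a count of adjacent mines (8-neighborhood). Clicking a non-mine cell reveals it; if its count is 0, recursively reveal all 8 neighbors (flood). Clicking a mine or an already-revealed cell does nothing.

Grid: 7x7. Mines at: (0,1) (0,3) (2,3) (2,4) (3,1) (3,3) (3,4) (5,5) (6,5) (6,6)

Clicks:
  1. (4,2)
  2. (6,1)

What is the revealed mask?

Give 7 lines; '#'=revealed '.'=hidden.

Answer: .......
.......
.......
.......
#####..
#####..
#####..

Derivation:
Click 1 (4,2) count=2: revealed 1 new [(4,2)] -> total=1
Click 2 (6,1) count=0: revealed 14 new [(4,0) (4,1) (4,3) (4,4) (5,0) (5,1) (5,2) (5,3) (5,4) (6,0) (6,1) (6,2) (6,3) (6,4)] -> total=15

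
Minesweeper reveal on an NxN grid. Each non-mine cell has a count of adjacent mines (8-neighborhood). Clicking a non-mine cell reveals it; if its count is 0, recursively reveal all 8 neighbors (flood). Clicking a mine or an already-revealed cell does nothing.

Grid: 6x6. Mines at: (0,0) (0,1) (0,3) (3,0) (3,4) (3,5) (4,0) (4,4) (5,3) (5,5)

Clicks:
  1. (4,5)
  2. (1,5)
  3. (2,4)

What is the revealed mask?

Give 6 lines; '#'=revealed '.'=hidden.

Click 1 (4,5) count=4: revealed 1 new [(4,5)] -> total=1
Click 2 (1,5) count=0: revealed 6 new [(0,4) (0,5) (1,4) (1,5) (2,4) (2,5)] -> total=7
Click 3 (2,4) count=2: revealed 0 new [(none)] -> total=7

Answer: ....##
....##
....##
......
.....#
......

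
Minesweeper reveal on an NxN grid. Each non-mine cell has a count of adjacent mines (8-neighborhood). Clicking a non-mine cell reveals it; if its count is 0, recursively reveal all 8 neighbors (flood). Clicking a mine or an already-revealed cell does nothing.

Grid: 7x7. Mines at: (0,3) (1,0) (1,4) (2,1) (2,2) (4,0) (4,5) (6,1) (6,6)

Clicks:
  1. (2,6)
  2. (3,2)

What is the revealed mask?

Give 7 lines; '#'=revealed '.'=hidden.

Answer: .....##
.....##
.....##
..#..##
.......
.......
.......

Derivation:
Click 1 (2,6) count=0: revealed 8 new [(0,5) (0,6) (1,5) (1,6) (2,5) (2,6) (3,5) (3,6)] -> total=8
Click 2 (3,2) count=2: revealed 1 new [(3,2)] -> total=9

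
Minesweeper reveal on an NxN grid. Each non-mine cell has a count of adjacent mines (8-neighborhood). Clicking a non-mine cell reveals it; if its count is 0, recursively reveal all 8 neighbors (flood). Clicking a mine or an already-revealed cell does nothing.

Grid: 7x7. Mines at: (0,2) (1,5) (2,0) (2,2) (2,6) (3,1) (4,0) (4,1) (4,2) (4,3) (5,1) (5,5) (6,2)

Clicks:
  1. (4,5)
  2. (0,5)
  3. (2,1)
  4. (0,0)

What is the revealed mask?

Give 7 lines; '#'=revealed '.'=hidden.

Answer: ##...#.
##.....
.#.....
.......
.....#.
.......
.......

Derivation:
Click 1 (4,5) count=1: revealed 1 new [(4,5)] -> total=1
Click 2 (0,5) count=1: revealed 1 new [(0,5)] -> total=2
Click 3 (2,1) count=3: revealed 1 new [(2,1)] -> total=3
Click 4 (0,0) count=0: revealed 4 new [(0,0) (0,1) (1,0) (1,1)] -> total=7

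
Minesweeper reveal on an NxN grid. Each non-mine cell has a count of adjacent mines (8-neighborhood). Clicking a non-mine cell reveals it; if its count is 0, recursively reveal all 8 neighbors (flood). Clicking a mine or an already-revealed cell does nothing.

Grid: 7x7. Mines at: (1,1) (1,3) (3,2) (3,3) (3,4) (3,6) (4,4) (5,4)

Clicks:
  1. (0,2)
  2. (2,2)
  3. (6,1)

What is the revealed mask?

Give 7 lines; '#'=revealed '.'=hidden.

Answer: ..#....
.......
###....
##.....
####...
####...
####...

Derivation:
Click 1 (0,2) count=2: revealed 1 new [(0,2)] -> total=1
Click 2 (2,2) count=4: revealed 1 new [(2,2)] -> total=2
Click 3 (6,1) count=0: revealed 16 new [(2,0) (2,1) (3,0) (3,1) (4,0) (4,1) (4,2) (4,3) (5,0) (5,1) (5,2) (5,3) (6,0) (6,1) (6,2) (6,3)] -> total=18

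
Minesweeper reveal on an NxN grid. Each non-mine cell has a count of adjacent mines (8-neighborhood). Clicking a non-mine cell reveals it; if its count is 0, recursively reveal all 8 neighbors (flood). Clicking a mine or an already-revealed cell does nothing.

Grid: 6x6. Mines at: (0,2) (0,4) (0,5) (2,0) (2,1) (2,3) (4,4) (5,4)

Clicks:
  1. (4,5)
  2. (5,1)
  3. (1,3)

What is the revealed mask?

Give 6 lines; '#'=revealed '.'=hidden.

Click 1 (4,5) count=2: revealed 1 new [(4,5)] -> total=1
Click 2 (5,1) count=0: revealed 12 new [(3,0) (3,1) (3,2) (3,3) (4,0) (4,1) (4,2) (4,3) (5,0) (5,1) (5,2) (5,3)] -> total=13
Click 3 (1,3) count=3: revealed 1 new [(1,3)] -> total=14

Answer: ......
...#..
......
####..
####.#
####..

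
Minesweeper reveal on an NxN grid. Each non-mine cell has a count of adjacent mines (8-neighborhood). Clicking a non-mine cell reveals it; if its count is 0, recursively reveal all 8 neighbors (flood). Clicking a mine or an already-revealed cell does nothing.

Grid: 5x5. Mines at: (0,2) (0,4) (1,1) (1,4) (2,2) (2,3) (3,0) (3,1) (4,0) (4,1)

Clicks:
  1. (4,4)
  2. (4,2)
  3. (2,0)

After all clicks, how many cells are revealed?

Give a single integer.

Answer: 7

Derivation:
Click 1 (4,4) count=0: revealed 6 new [(3,2) (3,3) (3,4) (4,2) (4,3) (4,4)] -> total=6
Click 2 (4,2) count=2: revealed 0 new [(none)] -> total=6
Click 3 (2,0) count=3: revealed 1 new [(2,0)] -> total=7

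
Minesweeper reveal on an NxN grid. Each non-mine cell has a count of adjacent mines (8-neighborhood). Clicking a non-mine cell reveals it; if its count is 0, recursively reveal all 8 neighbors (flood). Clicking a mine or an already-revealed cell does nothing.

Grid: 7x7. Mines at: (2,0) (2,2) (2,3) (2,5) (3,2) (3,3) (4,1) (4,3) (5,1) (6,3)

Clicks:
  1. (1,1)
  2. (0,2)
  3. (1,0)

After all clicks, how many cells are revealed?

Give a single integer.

Click 1 (1,1) count=2: revealed 1 new [(1,1)] -> total=1
Click 2 (0,2) count=0: revealed 13 new [(0,0) (0,1) (0,2) (0,3) (0,4) (0,5) (0,6) (1,0) (1,2) (1,3) (1,4) (1,5) (1,6)] -> total=14
Click 3 (1,0) count=1: revealed 0 new [(none)] -> total=14

Answer: 14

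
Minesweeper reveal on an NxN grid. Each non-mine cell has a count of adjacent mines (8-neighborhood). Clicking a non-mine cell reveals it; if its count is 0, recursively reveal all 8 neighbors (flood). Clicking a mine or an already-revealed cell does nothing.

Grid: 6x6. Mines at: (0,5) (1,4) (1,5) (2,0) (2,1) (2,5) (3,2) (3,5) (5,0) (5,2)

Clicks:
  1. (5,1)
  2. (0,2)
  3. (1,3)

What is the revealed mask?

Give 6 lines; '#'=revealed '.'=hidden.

Click 1 (5,1) count=2: revealed 1 new [(5,1)] -> total=1
Click 2 (0,2) count=0: revealed 8 new [(0,0) (0,1) (0,2) (0,3) (1,0) (1,1) (1,2) (1,3)] -> total=9
Click 3 (1,3) count=1: revealed 0 new [(none)] -> total=9

Answer: ####..
####..
......
......
......
.#....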